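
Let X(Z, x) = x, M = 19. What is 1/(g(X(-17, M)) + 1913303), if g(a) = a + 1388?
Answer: 1/1914710 ≈ 5.2227e-7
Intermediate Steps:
g(a) = 1388 + a
1/(g(X(-17, M)) + 1913303) = 1/((1388 + 19) + 1913303) = 1/(1407 + 1913303) = 1/1914710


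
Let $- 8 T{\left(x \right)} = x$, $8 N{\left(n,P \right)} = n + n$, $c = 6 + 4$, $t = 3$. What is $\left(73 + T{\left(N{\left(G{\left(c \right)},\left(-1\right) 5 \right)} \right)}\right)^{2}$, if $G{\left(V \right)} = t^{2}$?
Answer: $\frac{5414929}{1024} \approx 5288.0$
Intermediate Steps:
$c = 10$
$G{\left(V \right)} = 9$ ($G{\left(V \right)} = 3^{2} = 9$)
$N{\left(n,P \right)} = \frac{n}{4}$ ($N{\left(n,P \right)} = \frac{n + n}{8} = \frac{2 n}{8} = \frac{n}{4}$)
$T{\left(x \right)} = - \frac{x}{8}$
$\left(73 + T{\left(N{\left(G{\left(c \right)},\left(-1\right) 5 \right)} \right)}\right)^{2} = \left(73 - \frac{\frac{1}{4} \cdot 9}{8}\right)^{2} = \left(73 - \frac{9}{32}\right)^{2} = \left(\frac{2327}{32}\right)^{2} = \frac{5414929}{1024}$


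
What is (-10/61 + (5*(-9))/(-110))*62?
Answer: 10199/671 ≈ 15.200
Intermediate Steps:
(-10/61 + (5*(-9))/(-110))*62 = (-10*1/61 - 45*(-1/110))*62 = (-10/61 + 9/22)*62 = (329/1342)*62 = 10199/671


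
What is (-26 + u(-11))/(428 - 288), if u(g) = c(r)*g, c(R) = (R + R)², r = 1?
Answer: -½ ≈ -0.50000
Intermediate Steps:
c(R) = 4*R² (c(R) = (2*R)² = 4*R²)
u(g) = 4*g (u(g) = (4*1²)*g = (4*1)*g = 4*g)
(-26 + u(-11))/(428 - 288) = (-26 + 4*(-11))/(428 - 288) = (-26 - 44)/140 = -70*1/140 = -½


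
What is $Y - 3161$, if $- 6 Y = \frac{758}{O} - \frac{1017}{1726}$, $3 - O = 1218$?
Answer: $- \frac{39770864977}{12582540} \approx -3160.8$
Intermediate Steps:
$O = -1215$ ($O = 3 - 1218 = -1215$)
$Y = \frac{2543963}{12582540}$ ($Y = - \frac{\frac{758}{-1215} - \frac{1017}{1726}}{6} = - \frac{758 \left(- \frac{1}{1215}\right) - \frac{1017}{1726}}{6} = - \frac{- \frac{758}{1215} - \frac{1017}{1726}}{6} = \left(- \frac{1}{6}\right) \left(- \frac{2543963}{2097090}\right) = \frac{2543963}{12582540} \approx 0.20218$)
$Y - 3161 = \frac{2543963}{12582540} - 3161 = - \frac{39770864977}{12582540}$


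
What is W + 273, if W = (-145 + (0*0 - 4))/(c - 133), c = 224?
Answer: 24694/91 ≈ 271.36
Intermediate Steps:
W = -149/91 (W = (-145 + (0*0 - 4))/(224 - 133) = (-145 + (0 - 4))/91 = (-145 - 4)*(1/91) = -149*1/91 = -149/91 ≈ -1.6374)
W + 273 = -149/91 + 273 = 24694/91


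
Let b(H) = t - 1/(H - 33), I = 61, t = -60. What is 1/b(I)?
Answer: -28/1681 ≈ -0.016657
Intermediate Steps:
b(H) = -60 - 1/(-33 + H) (b(H) = -60 - 1/(H - 33) = -60 - 1/(-33 + H))
1/b(I) = 1/((1979 - 60*61)/(-33 + 61)) = 1/((1979 - 3660)/28) = 1/((1/28)*(-1681)) = 1/(-1681/28) = -28/1681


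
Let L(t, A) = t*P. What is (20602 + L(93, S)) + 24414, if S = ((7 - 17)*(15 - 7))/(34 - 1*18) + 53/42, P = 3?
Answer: 45295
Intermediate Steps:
S = -157/42 (S = (-10*8)/(34 - 18) + 53*(1/42) = -80/16 + 53/42 = -80*1/16 + 53/42 = -5 + 53/42 = -157/42 ≈ -3.7381)
L(t, A) = 3*t (L(t, A) = t*3 = 3*t)
(20602 + L(93, S)) + 24414 = (20602 + 3*93) + 24414 = (20602 + 279) + 24414 = 20881 + 24414 = 45295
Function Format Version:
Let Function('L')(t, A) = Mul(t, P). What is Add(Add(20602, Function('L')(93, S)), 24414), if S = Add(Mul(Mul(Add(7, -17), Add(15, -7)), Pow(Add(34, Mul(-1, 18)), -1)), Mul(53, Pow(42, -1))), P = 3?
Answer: 45295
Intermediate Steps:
S = Rational(-157, 42) (S = Add(Mul(Mul(-10, 8), Pow(Add(34, -18), -1)), Mul(53, Rational(1, 42))) = Add(Mul(-80, Pow(16, -1)), Rational(53, 42)) = Add(Mul(-80, Rational(1, 16)), Rational(53, 42)) = Add(-5, Rational(53, 42)) = Rational(-157, 42) ≈ -3.7381)
Function('L')(t, A) = Mul(3, t) (Function('L')(t, A) = Mul(t, 3) = Mul(3, t))
Add(Add(20602, Function('L')(93, S)), 24414) = Add(Add(20602, Mul(3, 93)), 24414) = Add(Add(20602, 279), 24414) = Add(20881, 24414) = 45295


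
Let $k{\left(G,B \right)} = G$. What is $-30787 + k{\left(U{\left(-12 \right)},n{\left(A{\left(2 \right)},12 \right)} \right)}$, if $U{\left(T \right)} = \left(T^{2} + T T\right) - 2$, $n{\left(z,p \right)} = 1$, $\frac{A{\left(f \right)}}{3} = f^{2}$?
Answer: $-30501$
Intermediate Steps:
$A{\left(f \right)} = 3 f^{2}$
$U{\left(T \right)} = -2 + 2 T^{2}$ ($U{\left(T \right)} = \left(T^{2} + T^{2}\right) - 2 = 2 T^{2} - 2 = -2 + 2 T^{2}$)
$-30787 + k{\left(U{\left(-12 \right)},n{\left(A{\left(2 \right)},12 \right)} \right)} = -30787 - \left(2 - 2 \left(-12\right)^{2}\right) = -30787 + \left(-2 + 2 \cdot 144\right) = -30787 + \left(-2 + 288\right) = -30787 + 286 = -30501$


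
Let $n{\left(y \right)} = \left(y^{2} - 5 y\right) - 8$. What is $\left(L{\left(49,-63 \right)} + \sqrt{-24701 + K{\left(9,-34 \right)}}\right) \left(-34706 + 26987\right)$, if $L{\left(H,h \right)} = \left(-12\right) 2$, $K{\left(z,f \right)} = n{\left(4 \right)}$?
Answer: $185256 - 7719 i \sqrt{24713} \approx 1.8526 \cdot 10^{5} - 1.2135 \cdot 10^{6} i$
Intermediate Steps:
$n{\left(y \right)} = -8 + y^{2} - 5 y$
$K{\left(z,f \right)} = -12$ ($K{\left(z,f \right)} = -8 + 4^{2} - 20 = -8 + 16 - 20 = -12$)
$L{\left(H,h \right)} = -24$
$\left(L{\left(49,-63 \right)} + \sqrt{-24701 + K{\left(9,-34 \right)}}\right) \left(-34706 + 26987\right) = \left(-24 + \sqrt{-24701 - 12}\right) \left(-34706 + 26987\right) = \left(-24 + \sqrt{-24713}\right) \left(-7719\right) = \left(-24 + i \sqrt{24713}\right) \left(-7719\right) = 185256 - 7719 i \sqrt{24713}$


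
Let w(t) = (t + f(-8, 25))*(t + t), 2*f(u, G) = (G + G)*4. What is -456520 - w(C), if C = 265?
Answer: -649970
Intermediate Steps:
f(u, G) = 4*G (f(u, G) = ((G + G)*4)/2 = ((2*G)*4)/2 = (8*G)/2 = 4*G)
w(t) = 2*t*(100 + t) (w(t) = (t + 4*25)*(t + t) = (t + 100)*(2*t) = (100 + t)*(2*t) = 2*t*(100 + t))
-456520 - w(C) = -456520 - 2*265*(100 + 265) = -456520 - 2*265*365 = -456520 - 1*193450 = -456520 - 193450 = -649970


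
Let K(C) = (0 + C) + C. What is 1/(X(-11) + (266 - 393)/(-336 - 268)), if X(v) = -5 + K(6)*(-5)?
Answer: -604/39133 ≈ -0.015435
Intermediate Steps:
K(C) = 2*C (K(C) = C + C = 2*C)
X(v) = -65 (X(v) = -5 + (2*6)*(-5) = -5 + 12*(-5) = -5 - 60 = -65)
1/(X(-11) + (266 - 393)/(-336 - 268)) = 1/(-65 + (266 - 393)/(-336 - 268)) = 1/(-65 - 127/(-604)) = 1/(-65 - 127*(-1/604)) = 1/(-65 + 127/604) = 1/(-39133/604) = -604/39133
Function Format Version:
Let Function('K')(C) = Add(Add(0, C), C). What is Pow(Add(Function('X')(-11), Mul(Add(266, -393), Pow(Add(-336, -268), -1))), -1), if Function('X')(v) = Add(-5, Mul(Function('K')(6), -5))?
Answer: Rational(-604, 39133) ≈ -0.015435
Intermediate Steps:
Function('K')(C) = Mul(2, C) (Function('K')(C) = Add(C, C) = Mul(2, C))
Function('X')(v) = -65 (Function('X')(v) = Add(-5, Mul(Mul(2, 6), -5)) = Add(-5, Mul(12, -5)) = Add(-5, -60) = -65)
Pow(Add(Function('X')(-11), Mul(Add(266, -393), Pow(Add(-336, -268), -1))), -1) = Pow(Add(-65, Mul(Add(266, -393), Pow(Add(-336, -268), -1))), -1) = Pow(Add(-65, Mul(-127, Pow(-604, -1))), -1) = Pow(Add(-65, Mul(-127, Rational(-1, 604))), -1) = Pow(Add(-65, Rational(127, 604)), -1) = Pow(Rational(-39133, 604), -1) = Rational(-604, 39133)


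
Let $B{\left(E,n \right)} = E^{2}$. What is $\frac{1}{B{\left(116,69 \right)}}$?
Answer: $\frac{1}{13456} \approx 7.4316 \cdot 10^{-5}$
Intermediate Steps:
$\frac{1}{B{\left(116,69 \right)}} = \frac{1}{116^{2}} = \frac{1}{13456}$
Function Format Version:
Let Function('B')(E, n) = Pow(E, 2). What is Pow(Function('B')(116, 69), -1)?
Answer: Rational(1, 13456) ≈ 7.4316e-5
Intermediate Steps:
Pow(Function('B')(116, 69), -1) = Pow(Pow(116, 2), -1) = Pow(13456, -1) = Rational(1, 13456)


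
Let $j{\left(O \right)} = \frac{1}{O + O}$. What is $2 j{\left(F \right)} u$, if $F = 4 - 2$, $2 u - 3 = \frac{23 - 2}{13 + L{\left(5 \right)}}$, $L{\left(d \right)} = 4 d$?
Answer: $\frac{10}{11} \approx 0.90909$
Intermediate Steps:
$u = \frac{20}{11}$ ($u = \frac{3}{2} + \frac{\left(23 - 2\right) \frac{1}{13 + 4 \cdot 5}}{2} = \frac{3}{2} + \frac{21 \frac{1}{13 + 20}}{2} = \frac{3}{2} + \frac{21 \cdot \frac{1}{33}}{2} = \frac{3}{2} + \frac{1}{2} \cdot \frac{7}{11} = \frac{3}{2} + \frac{7}{22} = \frac{20}{11} \approx 1.8182$)
$F = 2$
$j{\left(O \right)} = \frac{1}{2 O}$
$2 j{\left(F \right)} u = 2 \frac{1}{2 \cdot 2} \cdot \frac{20}{11} = 2 \cdot \frac{1}{2} \cdot \frac{1}{2} \cdot \frac{20}{11} = 2 \cdot \frac{1}{4} \cdot \frac{20}{11} = \frac{1}{2} \cdot \frac{20}{11} = \frac{10}{11}$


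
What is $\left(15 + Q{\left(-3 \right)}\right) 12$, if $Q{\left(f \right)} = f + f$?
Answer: $108$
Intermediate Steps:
$Q{\left(f \right)} = 2 f$
$\left(15 + Q{\left(-3 \right)}\right) 12 = \left(15 + 2 \left(-3\right)\right) 12 = \left(15 - 6\right) 12 = 9 \cdot 12 = 108$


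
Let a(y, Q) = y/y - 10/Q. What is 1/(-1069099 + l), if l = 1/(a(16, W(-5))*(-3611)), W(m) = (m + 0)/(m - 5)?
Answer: -68609/73349813290 ≈ -9.3537e-7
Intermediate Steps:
W(m) = m/(-5 + m)
a(y, Q) = 1 - 10/Q
l = 1/68609 (l = 1/(((-10 - 5/(-5 - 5))/((-5/(-5 - 5))))*(-3611)) = 1/(((-10 - 5/(-10))/((-5/(-10))))*(-3611)) = 1/(((-10 - 5*(-⅒))/((-5*(-⅒))))*(-3611)) = 1/(((-10 + ½)/(½))*(-3611)) = 1/((2*(-19/2))*(-3611)) = 1/(-19*(-3611)) = 1/68609 ≈ 1.4575e-5)
1/(-1069099 + l) = 1/(-1069099 + 1/68609) = 1/(-73349813290/68609) = -68609/73349813290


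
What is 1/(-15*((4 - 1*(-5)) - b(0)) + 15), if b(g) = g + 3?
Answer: -1/75 ≈ -0.013333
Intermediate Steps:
b(g) = 3 + g
1/(-15*((4 - 1*(-5)) - b(0)) + 15) = 1/(-15*((4 - 1*(-5)) - (3 + 0)) + 15) = 1/(-15*((4 + 5) - 1*3) + 15) = 1/(-15*(9 - 3) + 15) = 1/(-15*6 + 15) = 1/(-90 + 15) = 1/(-75) = -1/75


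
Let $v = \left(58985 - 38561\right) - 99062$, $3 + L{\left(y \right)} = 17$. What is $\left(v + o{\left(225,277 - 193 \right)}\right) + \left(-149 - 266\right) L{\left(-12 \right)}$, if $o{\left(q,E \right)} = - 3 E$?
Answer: $-84700$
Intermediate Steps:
$L{\left(y \right)} = 14$ ($L{\left(y \right)} = -3 + 17 = 14$)
$v = -78638$ ($v = 20424 - 99062 = -78638$)
$\left(v + o{\left(225,277 - 193 \right)}\right) + \left(-149 - 266\right) L{\left(-12 \right)} = \left(-78638 - 3 \left(277 - 193\right)\right) + \left(-149 - 266\right) 14 = \left(-78638 - 3 \left(277 - 193\right)\right) - 5810 = \left(-78638 - 252\right) - 5810 = -78890 - 5810 = -84700$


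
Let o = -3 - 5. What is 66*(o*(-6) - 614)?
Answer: -37356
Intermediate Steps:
o = -8
66*(o*(-6) - 614) = 66*(-8*(-6) - 614) = 66*(48 - 614) = 66*(-566) = -37356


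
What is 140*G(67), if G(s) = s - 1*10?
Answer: 7980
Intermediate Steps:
G(s) = -10 + s (G(s) = s - 10 = -10 + s)
140*G(67) = 140*(-10 + 67) = 140*57 = 7980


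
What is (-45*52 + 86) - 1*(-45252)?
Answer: 42998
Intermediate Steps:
(-45*52 + 86) - 1*(-45252) = (-2340 + 86) + 45252 = -2254 + 45252 = 42998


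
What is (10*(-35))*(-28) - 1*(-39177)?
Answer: 48977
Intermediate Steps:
(10*(-35))*(-28) - 1*(-39177) = -350*(-28) + 39177 = 9800 + 39177 = 48977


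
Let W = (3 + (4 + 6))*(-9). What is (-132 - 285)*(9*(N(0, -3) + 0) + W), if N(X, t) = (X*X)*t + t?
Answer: 60048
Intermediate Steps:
W = -117 (W = (3 + 10)*(-9) = 13*(-9) = -117)
N(X, t) = t + t*X**2 (N(X, t) = X**2*t + t = t*X**2 + t = t + t*X**2)
(-132 - 285)*(9*(N(0, -3) + 0) + W) = (-132 - 285)*(9*(-3*(1 + 0**2) + 0) - 117) = -417*(9*(-3*(1 + 0) + 0) - 117) = -417*(9*(-3*1 + 0) - 117) = -417*(9*(-3 + 0) - 117) = -417*(9*(-3) - 117) = -417*(-27 - 117) = -417*(-144) = 60048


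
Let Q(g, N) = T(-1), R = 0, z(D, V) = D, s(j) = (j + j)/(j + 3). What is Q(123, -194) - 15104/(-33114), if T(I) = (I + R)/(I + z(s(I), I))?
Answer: 31661/33114 ≈ 0.95612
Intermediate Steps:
s(j) = 2*j/(3 + j) (s(j) = (2*j)/(3 + j) = 2*j/(3 + j))
T(I) = I/(I + 2*I/(3 + I)) (T(I) = (I + 0)/(I + 2*I/(3 + I)) = I/(I + 2*I/(3 + I)))
Q(g, N) = ½ (Q(g, N) = (3 - 1)/(5 - 1) = 2/4 = (¼)*2 = ½)
Q(123, -194) - 15104/(-33114) = ½ - 15104/(-33114) = ½ - 15104*(-1/33114) = ½ + 7552/16557 = 31661/33114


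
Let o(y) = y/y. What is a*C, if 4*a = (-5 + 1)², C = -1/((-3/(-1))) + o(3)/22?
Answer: -38/33 ≈ -1.1515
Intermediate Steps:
o(y) = 1
C = -19/66 (C = -1/((-3/(-1))) + 1/22 = -1/((-3*(-1))) + 1*(1/22) = -1/3 + 1/22 = -1*⅓ + 1/22 = -⅓ + 1/22 = -19/66 ≈ -0.28788)
a = 4 (a = (-5 + 1)²/4 = (¼)*(-4)² = (¼)*16 = 4)
a*C = 4*(-19/66) = -38/33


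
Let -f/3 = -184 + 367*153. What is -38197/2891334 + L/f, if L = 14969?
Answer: -16564564381/161819289978 ≈ -0.10236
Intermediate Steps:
f = -167901 (f = -3*(-184 + 367*153) = -3*(-184 + 56151) = -3*55967 = -167901)
-38197/2891334 + L/f = -38197/2891334 + 14969/(-167901) = -38197*1/2891334 + 14969*(-1/167901) = -38197/2891334 - 14969/167901 = -16564564381/161819289978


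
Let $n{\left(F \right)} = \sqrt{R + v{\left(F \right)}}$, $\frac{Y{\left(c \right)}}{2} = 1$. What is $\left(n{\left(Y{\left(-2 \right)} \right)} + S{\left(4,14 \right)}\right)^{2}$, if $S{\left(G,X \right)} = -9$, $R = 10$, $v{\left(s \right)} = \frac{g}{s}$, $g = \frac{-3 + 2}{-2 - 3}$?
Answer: $\frac{\left(90 - \sqrt{1010}\right)^{2}}{100} \approx 33.895$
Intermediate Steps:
$g = \frac{1}{5}$ ($g = - \frac{1}{-5} = \left(-1\right) \left(- \frac{1}{5}\right) = \frac{1}{5} \approx 0.2$)
$v{\left(s \right)} = \frac{1}{5 s}$
$Y{\left(c \right)} = 2$ ($Y{\left(c \right)} = 2 \cdot 1 = 2$)
$n{\left(F \right)} = \sqrt{10 + \frac{1}{5 F}}$
$\left(n{\left(Y{\left(-2 \right)} \right)} + S{\left(4,14 \right)}\right)^{2} = \left(\frac{\sqrt{250 + \frac{5}{2}}}{5} - 9\right)^{2} = \left(\frac{\sqrt{\frac{505}{2}}}{5} - 9\right)^{2} = \left(\frac{\frac{1}{2} \sqrt{1010}}{5} - 9\right)^{2} = \left(\frac{\sqrt{1010}}{10} - 9\right)^{2} = \left(-9 + \frac{\sqrt{1010}}{10}\right)^{2}$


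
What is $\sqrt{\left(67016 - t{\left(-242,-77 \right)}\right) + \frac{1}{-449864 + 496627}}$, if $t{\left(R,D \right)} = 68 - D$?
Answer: $\frac{3 \sqrt{16248004776218}}{46763} \approx 258.59$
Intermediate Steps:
$\sqrt{\left(67016 - t{\left(-242,-77 \right)}\right) + \frac{1}{-449864 + 496627}} = \sqrt{\left(67016 - \left(68 - -77\right)\right) + \frac{1}{-449864 + 496627}} = \sqrt{\left(67016 - \left(68 + 77\right)\right) + \frac{1}{46763}} = \sqrt{\left(67016 - 145\right) + \frac{1}{46763}} = \sqrt{66871 + \frac{1}{46763}} = \sqrt{\frac{3127088574}{46763}} = \frac{3 \sqrt{16248004776218}}{46763}$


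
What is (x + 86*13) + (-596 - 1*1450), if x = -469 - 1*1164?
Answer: -2561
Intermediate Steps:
x = -1633 (x = -469 - 1164 = -1633)
(x + 86*13) + (-596 - 1*1450) = (-1633 + 86*13) + (-596 - 1*1450) = (-1633 + 1118) + (-596 - 1450) = -515 - 2046 = -2561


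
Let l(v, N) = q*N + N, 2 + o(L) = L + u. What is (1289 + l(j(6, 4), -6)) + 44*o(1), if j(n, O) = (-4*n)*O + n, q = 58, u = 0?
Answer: 891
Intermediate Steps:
j(n, O) = n - 4*O*n (j(n, O) = -4*O*n + n = n - 4*O*n)
o(L) = -2 + L (o(L) = -2 + (L + 0) = -2 + L)
l(v, N) = 59*N (l(v, N) = 58*N + N = 59*N)
(1289 + l(j(6, 4), -6)) + 44*o(1) = (1289 + 59*(-6)) + 44*(-2 + 1) = (1289 - 354) + 44*(-1) = 935 - 44 = 891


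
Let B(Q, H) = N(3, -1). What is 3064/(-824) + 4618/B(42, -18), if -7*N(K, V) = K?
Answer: -3330727/309 ≈ -10779.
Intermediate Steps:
N(K, V) = -K/7
B(Q, H) = -3/7 (B(Q, H) = -⅐*3 = -3/7)
3064/(-824) + 4618/B(42, -18) = 3064/(-824) + 4618/(-3/7) = 3064*(-1/824) + 4618*(-7/3) = -383/103 - 32326/3 = -3330727/309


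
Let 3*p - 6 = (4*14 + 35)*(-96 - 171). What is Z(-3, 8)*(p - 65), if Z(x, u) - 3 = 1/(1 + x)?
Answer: -20405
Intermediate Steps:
Z(x, u) = 3 + 1/(1 + x)
p = -8097 (p = 2 + ((4*14 + 35)*(-96 - 171))/3 = 2 + ((56 + 35)*(-267))/3 = 2 + (91*(-267))/3 = 2 + (⅓)*(-24297) = 2 - 8099 = -8097)
Z(-3, 8)*(p - 65) = ((4 + 3*(-3))/(1 - 3))*(-8097 - 65) = ((4 - 9)/(-2))*(-8162) = -½*(-5)*(-8162) = (5/2)*(-8162) = -20405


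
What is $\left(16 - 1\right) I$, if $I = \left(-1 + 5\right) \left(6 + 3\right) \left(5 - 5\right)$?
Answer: $0$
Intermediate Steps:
$I = 0$ ($I = 4 \cdot 9 \cdot 0 = 36 \cdot 0 = 0$)
$\left(16 - 1\right) I = \left(16 - 1\right) 0 = 15 \cdot 0 = 0$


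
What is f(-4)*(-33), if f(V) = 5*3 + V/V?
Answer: -528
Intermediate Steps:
f(V) = 16 (f(V) = 15 + 1 = 16)
f(-4)*(-33) = 16*(-33) = -528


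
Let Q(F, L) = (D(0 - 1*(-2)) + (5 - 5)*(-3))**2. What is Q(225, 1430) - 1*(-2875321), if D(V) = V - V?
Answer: 2875321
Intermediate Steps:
D(V) = 0
Q(F, L) = 0 (Q(F, L) = (0 + (5 - 5)*(-3))**2 = (0 + 0*(-3))**2 = (0 + 0)**2 = 0**2 = 0)
Q(225, 1430) - 1*(-2875321) = 0 - 1*(-2875321) = 0 + 2875321 = 2875321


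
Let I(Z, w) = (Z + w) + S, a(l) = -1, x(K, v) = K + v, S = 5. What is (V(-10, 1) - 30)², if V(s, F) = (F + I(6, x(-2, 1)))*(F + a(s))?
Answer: 900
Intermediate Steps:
I(Z, w) = 5 + Z + w (I(Z, w) = (Z + w) + 5 = 5 + Z + w)
V(s, F) = (-1 + F)*(10 + F) (V(s, F) = (F + (5 + 6 + (-2 + 1)))*(F - 1) = (F + (5 + 6 - 1))*(-1 + F) = (F + 10)*(-1 + F) = (10 + F)*(-1 + F) = (-1 + F)*(10 + F))
(V(-10, 1) - 30)² = ((-10 + 1² + 9*1) - 30)² = ((-10 + 1 + 9) - 30)² = (0 - 30)² = (-30)² = 900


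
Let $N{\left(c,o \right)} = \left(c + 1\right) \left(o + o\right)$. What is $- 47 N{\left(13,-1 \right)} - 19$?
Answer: $1297$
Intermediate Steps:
$N{\left(c,o \right)} = 2 o \left(1 + c\right)$ ($N{\left(c,o \right)} = \left(1 + c\right) 2 o = 2 o \left(1 + c\right)$)
$- 47 N{\left(13,-1 \right)} - 19 = - 47 \cdot 2 \left(-1\right) \left(1 + 13\right) - 19 = - 47 \cdot 2 \left(-1\right) 14 - 19 = \left(-47\right) \left(-28\right) - 19 = 1316 - 19 = 1297$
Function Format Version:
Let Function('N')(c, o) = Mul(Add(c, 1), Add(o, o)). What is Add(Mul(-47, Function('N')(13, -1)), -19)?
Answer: 1297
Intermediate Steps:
Function('N')(c, o) = Mul(2, o, Add(1, c)) (Function('N')(c, o) = Mul(Add(1, c), Mul(2, o)) = Mul(2, o, Add(1, c)))
Add(Mul(-47, Function('N')(13, -1)), -19) = Add(Mul(-47, Mul(2, -1, Add(1, 13))), -19) = Add(Mul(-47, Mul(2, -1, 14)), -19) = Add(Mul(-47, -28), -19) = Add(1316, -19) = 1297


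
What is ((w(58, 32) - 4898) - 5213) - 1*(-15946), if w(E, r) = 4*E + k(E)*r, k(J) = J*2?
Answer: 9779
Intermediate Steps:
k(J) = 2*J
w(E, r) = 4*E + 2*E*r (w(E, r) = 4*E + (2*E)*r = 4*E + 2*E*r)
((w(58, 32) - 4898) - 5213) - 1*(-15946) = ((2*58*(2 + 32) - 4898) - 5213) - 1*(-15946) = ((2*58*34 - 4898) - 5213) + 15946 = ((3944 - 4898) - 5213) + 15946 = (-954 - 5213) + 15946 = -6167 + 15946 = 9779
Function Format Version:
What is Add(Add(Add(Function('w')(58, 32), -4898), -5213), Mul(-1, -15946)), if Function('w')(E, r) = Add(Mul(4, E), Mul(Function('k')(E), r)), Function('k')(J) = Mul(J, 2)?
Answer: 9779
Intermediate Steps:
Function('k')(J) = Mul(2, J)
Function('w')(E, r) = Add(Mul(4, E), Mul(2, E, r)) (Function('w')(E, r) = Add(Mul(4, E), Mul(Mul(2, E), r)) = Add(Mul(4, E), Mul(2, E, r)))
Add(Add(Add(Function('w')(58, 32), -4898), -5213), Mul(-1, -15946)) = Add(Add(Add(Mul(2, 58, Add(2, 32)), -4898), -5213), Mul(-1, -15946)) = Add(Add(Add(Mul(2, 58, 34), -4898), -5213), 15946) = Add(Add(Add(3944, -4898), -5213), 15946) = Add(Add(-954, -5213), 15946) = Add(-6167, 15946) = 9779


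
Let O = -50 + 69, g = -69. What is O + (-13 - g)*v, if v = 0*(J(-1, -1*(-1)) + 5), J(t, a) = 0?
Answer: 19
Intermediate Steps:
O = 19
v = 0 (v = 0*(0 + 5) = 0*5 = 0)
O + (-13 - g)*v = 19 + (-13 - 1*(-69))*0 = 19 + (-13 + 69)*0 = 19 + 56*0 = 19 + 0 = 19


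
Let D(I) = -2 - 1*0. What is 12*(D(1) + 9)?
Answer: 84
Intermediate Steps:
D(I) = -2 (D(I) = -2 + 0 = -2)
12*(D(1) + 9) = 12*(-2 + 9) = 12*7 = 84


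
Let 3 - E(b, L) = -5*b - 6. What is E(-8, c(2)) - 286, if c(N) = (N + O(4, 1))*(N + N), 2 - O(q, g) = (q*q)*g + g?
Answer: -317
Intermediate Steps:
O(q, g) = 2 - g - g*q**2 (O(q, g) = 2 - ((q*q)*g + g) = 2 - (q**2*g + g) = 2 - (g*q**2 + g) = 2 - (g + g*q**2) = 2 + (-g - g*q**2) = 2 - g - g*q**2)
c(N) = 2*N*(-15 + N) (c(N) = (N + (2 - 1*1 - 1*1*4**2))*(N + N) = (N + (2 - 1 - 1*1*16))*(2*N) = (N + (2 - 1 - 16))*(2*N) = (N - 15)*(2*N) = (-15 + N)*(2*N) = 2*N*(-15 + N))
E(b, L) = 9 + 5*b (E(b, L) = 3 - (-5*b - 6) = 3 - (-6 - 5*b) = 3 + (6 + 5*b) = 9 + 5*b)
E(-8, c(2)) - 286 = (9 + 5*(-8)) - 286 = (9 - 40) - 286 = -31 - 286 = -317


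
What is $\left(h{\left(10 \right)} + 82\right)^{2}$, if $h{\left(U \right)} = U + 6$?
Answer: $9604$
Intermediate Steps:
$h{\left(U \right)} = 6 + U$
$\left(h{\left(10 \right)} + 82\right)^{2} = \left(\left(6 + 10\right) + 82\right)^{2} = \left(16 + 82\right)^{2} = 98^{2} = 9604$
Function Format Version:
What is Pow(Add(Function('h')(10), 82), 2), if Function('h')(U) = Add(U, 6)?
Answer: 9604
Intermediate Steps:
Function('h')(U) = Add(6, U)
Pow(Add(Function('h')(10), 82), 2) = Pow(Add(Add(6, 10), 82), 2) = Pow(Add(16, 82), 2) = Pow(98, 2) = 9604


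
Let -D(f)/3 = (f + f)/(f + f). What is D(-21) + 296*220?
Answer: 65117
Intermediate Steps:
D(f) = -3 (D(f) = -3*(f + f)/(f + f) = -3*2*f/(2*f) = -3*2*f*1/(2*f) = -3*1 = -3)
D(-21) + 296*220 = -3 + 296*220 = -3 + 65120 = 65117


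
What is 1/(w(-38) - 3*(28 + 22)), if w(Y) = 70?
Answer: -1/80 ≈ -0.012500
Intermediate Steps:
1/(w(-38) - 3*(28 + 22)) = 1/(70 - 3*(28 + 22)) = 1/(70 - 3*50) = 1/(70 - 150) = 1/(-80) = -1/80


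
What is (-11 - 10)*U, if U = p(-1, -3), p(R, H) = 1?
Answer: -21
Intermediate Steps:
U = 1
(-11 - 10)*U = (-11 - 10)*1 = -21*1 = -21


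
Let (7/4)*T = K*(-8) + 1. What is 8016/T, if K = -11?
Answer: 14028/89 ≈ 157.62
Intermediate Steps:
T = 356/7 (T = 4*(-11*(-8) + 1)/7 = 4*(88 + 1)/7 = (4/7)*89 = 356/7 ≈ 50.857)
8016/T = 8016/(356/7) = 8016*(7/356) = 14028/89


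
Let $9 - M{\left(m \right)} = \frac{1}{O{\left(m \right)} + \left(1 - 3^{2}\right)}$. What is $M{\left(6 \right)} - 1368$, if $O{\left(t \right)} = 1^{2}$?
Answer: $- \frac{9512}{7} \approx -1358.9$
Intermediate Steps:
$O{\left(t \right)} = 1$
$M{\left(m \right)} = \frac{64}{7}$ ($M{\left(m \right)} = 9 - \frac{1}{1 + \left(1 - 3^{2}\right)} = 9 - \frac{1}{1 + \left(1 - 9\right)} = 9 - \frac{1}{1 - 8} = 9 - \frac{1}{-7} = 9 - - \frac{1}{7} = 9 + \frac{1}{7} = \frac{64}{7}$)
$M{\left(6 \right)} - 1368 = \frac{64}{7} - 1368 = - \frac{9512}{7}$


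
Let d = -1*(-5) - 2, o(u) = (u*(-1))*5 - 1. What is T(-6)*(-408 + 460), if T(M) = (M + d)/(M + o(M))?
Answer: -156/23 ≈ -6.7826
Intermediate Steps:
o(u) = -1 - 5*u (o(u) = -u*5 - 1 = -5*u - 1 = -1 - 5*u)
d = 3 (d = 5 - 2 = 3)
T(M) = (3 + M)/(-1 - 4*M) (T(M) = (M + 3)/(M + (-1 - 5*M)) = (3 + M)/(-1 - 4*M))
T(-6)*(-408 + 460) = ((-3 - 1*(-6))/(1 + 4*(-6)))*(-408 + 460) = ((-3 + 6)/(1 - 24))*52 = (3/(-23))*52 = -1/23*3*52 = -3/23*52 = -156/23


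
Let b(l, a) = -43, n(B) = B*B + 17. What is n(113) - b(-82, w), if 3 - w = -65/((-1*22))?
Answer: 12829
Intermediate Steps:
w = 1/22 (w = 3 - (-65)/((-1*22)) = 3 - (-65)/(-22) = 3 - (-65)*(-1)/22 = 3 - 1*65/22 = 3 - 65/22 = 1/22 ≈ 0.045455)
n(B) = 17 + B² (n(B) = B² + 17 = 17 + B²)
n(113) - b(-82, w) = (17 + 113²) - 1*(-43) = (17 + 12769) + 43 = 12786 + 43 = 12829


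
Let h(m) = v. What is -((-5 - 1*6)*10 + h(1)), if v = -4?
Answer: 114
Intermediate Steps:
h(m) = -4
-((-5 - 1*6)*10 + h(1)) = -((-5 - 1*6)*10 - 4) = -((-5 - 6)*10 - 4) = -(-11*10 - 4) = -(-110 - 4) = -1*(-114) = 114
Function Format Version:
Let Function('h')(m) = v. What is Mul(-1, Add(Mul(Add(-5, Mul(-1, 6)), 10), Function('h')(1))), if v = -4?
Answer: 114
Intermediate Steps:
Function('h')(m) = -4
Mul(-1, Add(Mul(Add(-5, Mul(-1, 6)), 10), Function('h')(1))) = Mul(-1, Add(Mul(Add(-5, Mul(-1, 6)), 10), -4)) = Mul(-1, Add(Mul(Add(-5, -6), 10), -4)) = Mul(-1, Add(Mul(-11, 10), -4)) = Mul(-1, Add(-110, -4)) = Mul(-1, -114) = 114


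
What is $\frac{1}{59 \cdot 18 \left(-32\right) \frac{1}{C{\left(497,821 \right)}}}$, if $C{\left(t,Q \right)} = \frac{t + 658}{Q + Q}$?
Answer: $- \frac{385}{18600576} \approx -2.0698 \cdot 10^{-5}$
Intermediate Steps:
$C{\left(t,Q \right)} = \frac{658 + t}{2 Q}$
$\frac{1}{59 \cdot 18 \left(-32\right) \frac{1}{C{\left(497,821 \right)}}} = \frac{1}{59 \cdot 18 \left(-32\right) \frac{1}{\frac{1}{2} \cdot \frac{1}{821} \left(658 + 497\right)}} = \frac{1}{1062 \left(-32\right) \frac{1}{\frac{1}{2} \cdot \frac{1}{821} \cdot 1155}} = \frac{1}{\left(-33984\right) \frac{1}{\frac{1155}{1642}}} = \frac{1}{\left(-33984\right) \frac{1642}{1155}} = \frac{1}{- \frac{18600576}{385}} = - \frac{385}{18600576}$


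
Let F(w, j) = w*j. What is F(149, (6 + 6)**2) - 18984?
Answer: 2472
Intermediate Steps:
F(w, j) = j*w
F(149, (6 + 6)**2) - 18984 = (6 + 6)**2*149 - 18984 = 12**2*149 - 18984 = 144*149 - 18984 = 21456 - 18984 = 2472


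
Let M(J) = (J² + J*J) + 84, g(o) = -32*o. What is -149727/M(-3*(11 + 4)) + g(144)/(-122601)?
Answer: -2037514495/56314726 ≈ -36.181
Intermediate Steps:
M(J) = 84 + 2*J² (M(J) = (J² + J²) + 84 = 2*J² + 84 = 84 + 2*J²)
-149727/M(-3*(11 + 4)) + g(144)/(-122601) = -149727/(84 + 2*(-3*(11 + 4))²) - 32*144/(-122601) = -149727/(84 + 2*(-3*15)²) - 4608*(-1/122601) = -149727/(84 + 2*(-45)²) + 1536/40867 = -149727/(84 + 2*2025) + 1536/40867 = -149727/(84 + 4050) + 1536/40867 = -149727/4134 + 1536/40867 = -149727*1/4134 + 1536/40867 = -49909/1378 + 1536/40867 = -2037514495/56314726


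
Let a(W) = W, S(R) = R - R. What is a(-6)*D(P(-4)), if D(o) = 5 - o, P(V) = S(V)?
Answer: -30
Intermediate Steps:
S(R) = 0
P(V) = 0
a(-6)*D(P(-4)) = -6*(5 - 1*0) = -6*(5 + 0) = -6*5 = -30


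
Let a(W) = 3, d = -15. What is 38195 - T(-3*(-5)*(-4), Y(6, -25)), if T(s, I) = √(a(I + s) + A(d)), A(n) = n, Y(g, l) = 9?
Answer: 38195 - 2*I*√3 ≈ 38195.0 - 3.4641*I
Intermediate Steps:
T(s, I) = 2*I*√3 (T(s, I) = √(3 - 15) = √(-12) = 2*I*√3)
38195 - T(-3*(-5)*(-4), Y(6, -25)) = 38195 - 2*I*√3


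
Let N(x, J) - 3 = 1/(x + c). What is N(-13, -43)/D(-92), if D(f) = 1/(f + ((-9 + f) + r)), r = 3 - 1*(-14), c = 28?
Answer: -8096/15 ≈ -539.73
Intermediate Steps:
r = 17 (r = 3 + 14 = 17)
D(f) = 1/(8 + 2*f) (D(f) = 1/(f + ((-9 + f) + 17)) = 1/(f + (8 + f)) = 1/(8 + 2*f))
N(x, J) = 3 + 1/(28 + x) (N(x, J) = 3 + 1/(x + 28) = 3 + 1/(28 + x))
N(-13, -43)/D(-92) = ((85 + 3*(-13))/(28 - 13))/((1/(2*(4 - 92)))) = ((85 - 39)/15)/(((½)/(-88))) = ((1/15)*46)/(((½)*(-1/88))) = 46/(15*(-1/176)) = (46/15)*(-176) = -8096/15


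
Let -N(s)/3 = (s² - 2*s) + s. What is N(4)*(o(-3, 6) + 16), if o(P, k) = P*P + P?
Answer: -792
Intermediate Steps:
o(P, k) = P + P² (o(P, k) = P² + P = P + P²)
N(s) = -3*s² + 3*s (N(s) = -3*((s² - 2*s) + s) = -3*(s² - s) = -3*s² + 3*s)
N(4)*(o(-3, 6) + 16) = (3*4*(1 - 1*4))*(-3*(1 - 3) + 16) = (3*4*(1 - 4))*(-3*(-2) + 16) = (3*4*(-3))*(6 + 16) = -36*22 = -792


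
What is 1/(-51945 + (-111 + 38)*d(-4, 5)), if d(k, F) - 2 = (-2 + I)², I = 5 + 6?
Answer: -1/58004 ≈ -1.7240e-5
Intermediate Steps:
I = 11
d(k, F) = 83 (d(k, F) = 2 + (-2 + 11)² = 2 + 9² = 2 + 81 = 83)
1/(-51945 + (-111 + 38)*d(-4, 5)) = 1/(-51945 + (-111 + 38)*83) = 1/(-51945 - 73*83) = 1/(-51945 - 6059) = 1/(-58004) = -1/58004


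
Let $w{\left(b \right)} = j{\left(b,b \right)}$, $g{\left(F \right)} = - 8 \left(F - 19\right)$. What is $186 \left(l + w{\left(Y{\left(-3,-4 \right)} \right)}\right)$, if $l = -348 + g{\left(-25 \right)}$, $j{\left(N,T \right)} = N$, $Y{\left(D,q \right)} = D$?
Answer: $186$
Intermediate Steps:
$g{\left(F \right)} = 152 - 8 F$ ($g{\left(F \right)} = - 8 \left(-19 + F\right) = 152 - 8 F$)
$w{\left(b \right)} = b$
$l = 4$ ($l = -348 + \left(152 - -200\right) = -348 + \left(152 + 200\right) = -348 + 352 = 4$)
$186 \left(l + w{\left(Y{\left(-3,-4 \right)} \right)}\right) = 186 \left(4 - 3\right) = 186 \cdot 1 = 186$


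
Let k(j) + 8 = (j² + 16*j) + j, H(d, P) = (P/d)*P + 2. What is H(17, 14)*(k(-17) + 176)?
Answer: 38640/17 ≈ 2272.9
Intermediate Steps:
H(d, P) = 2 + P²/d (H(d, P) = P²/d + 2 = 2 + P²/d)
k(j) = -8 + j² + 17*j (k(j) = -8 + ((j² + 16*j) + j) = -8 + (j² + 17*j) = -8 + j² + 17*j)
H(17, 14)*(k(-17) + 176) = (2 + 14²/17)*((-8 + (-17)² + 17*(-17)) + 176) = (2 + 196*(1/17))*((-8 + 289 - 289) + 176) = (2 + 196/17)*(-8 + 176) = (230/17)*168 = 38640/17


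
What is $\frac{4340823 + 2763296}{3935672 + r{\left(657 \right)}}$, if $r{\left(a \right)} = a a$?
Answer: $\frac{373901}{229859} \approx 1.6267$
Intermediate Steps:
$r{\left(a \right)} = a^{2}$
$\frac{4340823 + 2763296}{3935672 + r{\left(657 \right)}} = \frac{4340823 + 2763296}{3935672 + 657^{2}} = \frac{7104119}{3935672 + 431649} = \frac{7104119}{4367321} = 7104119 \cdot \frac{1}{4367321} = \frac{373901}{229859}$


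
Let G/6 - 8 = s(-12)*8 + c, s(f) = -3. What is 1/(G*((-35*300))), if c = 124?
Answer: -1/6804000 ≈ -1.4697e-7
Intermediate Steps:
G = 648 (G = 48 + 6*(-3*8 + 124) = 48 + 6*(-24 + 124) = 48 + 6*100 = 48 + 600 = 648)
1/(G*((-35*300))) = 1/(648*((-35*300))) = (1/648)/(-10500) = (1/648)*(-1/10500) = -1/6804000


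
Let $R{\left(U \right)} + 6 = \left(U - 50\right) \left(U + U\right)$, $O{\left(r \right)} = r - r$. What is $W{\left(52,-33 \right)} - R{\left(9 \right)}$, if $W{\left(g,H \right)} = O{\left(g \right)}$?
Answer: $744$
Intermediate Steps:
$O{\left(r \right)} = 0$
$W{\left(g,H \right)} = 0$
$R{\left(U \right)} = -6 + 2 U \left(-50 + U\right)$ ($R{\left(U \right)} = -6 + \left(U - 50\right) \left(U + U\right) = -6 + \left(-50 + U\right) 2 U = -6 + 2 U \left(-50 + U\right)$)
$W{\left(52,-33 \right)} - R{\left(9 \right)} = 0 - \left(-6 - 900 + 2 \cdot 9^{2}\right) = 0 - \left(-6 - 900 + 2 \cdot 81\right) = 0 - \left(-6 - 900 + 162\right) = 0 - -744 = 0 + 744 = 744$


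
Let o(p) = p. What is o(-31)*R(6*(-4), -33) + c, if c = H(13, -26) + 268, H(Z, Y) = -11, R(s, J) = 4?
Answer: 133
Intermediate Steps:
c = 257 (c = -11 + 268 = 257)
o(-31)*R(6*(-4), -33) + c = -31*4 + 257 = -124 + 257 = 133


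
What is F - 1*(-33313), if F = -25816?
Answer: 7497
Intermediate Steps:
F - 1*(-33313) = -25816 - 1*(-33313) = -25816 + 33313 = 7497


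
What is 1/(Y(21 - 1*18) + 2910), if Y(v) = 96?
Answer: 1/3006 ≈ 0.00033267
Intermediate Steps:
1/(Y(21 - 1*18) + 2910) = 1/(96 + 2910) = 1/3006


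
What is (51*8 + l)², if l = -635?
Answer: 51529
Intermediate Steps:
(51*8 + l)² = (51*8 - 635)² = (408 - 635)² = (-227)² = 51529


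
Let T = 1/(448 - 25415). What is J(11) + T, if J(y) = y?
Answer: 274636/24967 ≈ 11.000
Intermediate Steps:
T = -1/24967 (T = 1/(-24967) = -1/24967 ≈ -4.0053e-5)
J(11) + T = 11 - 1/24967 = 274636/24967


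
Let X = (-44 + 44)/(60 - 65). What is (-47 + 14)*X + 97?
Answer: 97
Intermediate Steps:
X = 0 (X = 0/(-5) = 0*(-1/5) = 0)
(-47 + 14)*X + 97 = (-47 + 14)*0 + 97 = -33*0 + 97 = 0 + 97 = 97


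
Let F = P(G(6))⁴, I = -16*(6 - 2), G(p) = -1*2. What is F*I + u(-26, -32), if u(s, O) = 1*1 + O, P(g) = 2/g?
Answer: -95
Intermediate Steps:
G(p) = -2
u(s, O) = 1 + O
I = -64 (I = -16*4 = -64)
F = 1 (F = (2/(-2))⁴ = (2*(-½))⁴ = (-1)⁴ = 1)
F*I + u(-26, -32) = 1*(-64) + (1 - 32) = -64 - 31 = -95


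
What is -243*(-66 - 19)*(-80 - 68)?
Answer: -3056940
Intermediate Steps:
-243*(-66 - 19)*(-80 - 68) = -(-20655)*(-148) = -243*12580 = -3056940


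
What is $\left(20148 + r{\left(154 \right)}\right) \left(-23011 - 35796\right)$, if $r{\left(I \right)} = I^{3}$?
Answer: $-215963532484$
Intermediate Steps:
$\left(20148 + r{\left(154 \right)}\right) \left(-23011 - 35796\right) = \left(20148 + 154^{3}\right) \left(-23011 - 35796\right) = \left(20148 + 3652264\right) \left(-58807\right) = 3672412 \left(-58807\right) = -215963532484$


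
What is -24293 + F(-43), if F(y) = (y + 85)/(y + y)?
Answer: -1044620/43 ≈ -24294.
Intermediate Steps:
F(y) = (85 + y)/(2*y) (F(y) = (85 + y)/((2*y)) = (85 + y)*(1/(2*y)) = (85 + y)/(2*y))
-24293 + F(-43) = -24293 + (½)*(85 - 43)/(-43) = -24293 + (½)*(-1/43)*42 = -24293 - 21/43 = -1044620/43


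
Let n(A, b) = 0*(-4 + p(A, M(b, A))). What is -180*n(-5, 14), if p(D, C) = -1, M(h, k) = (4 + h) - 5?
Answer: 0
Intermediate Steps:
M(h, k) = -1 + h
n(A, b) = 0 (n(A, b) = 0*(-4 - 1) = 0*(-5) = 0)
-180*n(-5, 14) = -180*0 = 0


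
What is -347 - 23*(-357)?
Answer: 7864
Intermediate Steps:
-347 - 23*(-357) = -347 + 8211 = 7864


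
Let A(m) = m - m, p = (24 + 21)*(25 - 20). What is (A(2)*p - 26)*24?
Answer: -624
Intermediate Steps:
p = 225 (p = 45*5 = 225)
A(m) = 0
(A(2)*p - 26)*24 = (0*225 - 26)*24 = (0 - 26)*24 = -26*24 = -624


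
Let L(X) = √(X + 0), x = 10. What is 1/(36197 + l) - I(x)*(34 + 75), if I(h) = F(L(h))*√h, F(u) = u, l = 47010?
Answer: -90695629/83207 ≈ -1090.0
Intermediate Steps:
L(X) = √X
I(h) = h (I(h) = √h*√h = h)
1/(36197 + l) - I(x)*(34 + 75) = 1/(36197 + 47010) - 10*(34 + 75) = 1/83207 - 10*109 = 1/83207 - 1*1090 = 1/83207 - 1090 = -90695629/83207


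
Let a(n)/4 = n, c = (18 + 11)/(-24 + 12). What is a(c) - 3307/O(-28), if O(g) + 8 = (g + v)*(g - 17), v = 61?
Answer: -33376/4479 ≈ -7.4517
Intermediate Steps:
O(g) = -8 + (-17 + g)*(61 + g) (O(g) = -8 + (g + 61)*(g - 17) = -8 + (61 + g)*(-17 + g) = -8 + (-17 + g)*(61 + g))
c = -29/12 (c = 29/(-12) = 29*(-1/12) = -29/12 ≈ -2.4167)
a(n) = 4*n
a(c) - 3307/O(-28) = 4*(-29/12) - 3307/(-1045 + (-28)**2 + 44*(-28)) = -29/3 - 3307/(-1045 + 784 - 1232) = -29/3 - 3307/(-1493) = -29/3 - 3307*(-1)/1493 = -29/3 - 1*(-3307/1493) = -29/3 + 3307/1493 = -33376/4479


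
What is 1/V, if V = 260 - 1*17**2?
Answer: -1/29 ≈ -0.034483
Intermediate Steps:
V = -29 (V = 260 - 1*289 = 260 - 289 = -29)
1/V = 1/(-29) = -1/29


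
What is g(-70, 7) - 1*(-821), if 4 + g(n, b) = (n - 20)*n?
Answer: 7117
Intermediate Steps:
g(n, b) = -4 + n*(-20 + n) (g(n, b) = -4 + (n - 20)*n = -4 + (-20 + n)*n = -4 + n*(-20 + n))
g(-70, 7) - 1*(-821) = (-4 + (-70)² - 20*(-70)) - 1*(-821) = (-4 + 4900 + 1400) + 821 = 6296 + 821 = 7117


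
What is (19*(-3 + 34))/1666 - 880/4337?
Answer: 1088413/7225442 ≈ 0.15064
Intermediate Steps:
(19*(-3 + 34))/1666 - 880/4337 = (19*31)*(1/1666) - 880*1/4337 = 589*(1/1666) - 880/4337 = 589/1666 - 880/4337 = 1088413/7225442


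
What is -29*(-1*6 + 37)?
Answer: -899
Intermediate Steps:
-29*(-1*6 + 37) = -29*(-6 + 37) = -29*31 = -899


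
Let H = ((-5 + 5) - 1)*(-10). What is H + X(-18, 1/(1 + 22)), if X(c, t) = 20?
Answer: 30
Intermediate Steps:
H = 10 (H = (0 - 1)*(-10) = -1*(-10) = 10)
H + X(-18, 1/(1 + 22)) = 10 + 20 = 30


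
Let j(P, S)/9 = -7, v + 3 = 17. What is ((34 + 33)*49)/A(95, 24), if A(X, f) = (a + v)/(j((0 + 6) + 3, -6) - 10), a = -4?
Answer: -239659/10 ≈ -23966.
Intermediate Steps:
v = 14 (v = -3 + 17 = 14)
j(P, S) = -63 (j(P, S) = 9*(-7) = -63)
A(X, f) = -10/73 (A(X, f) = (-4 + 14)/(-63 - 10) = 10/(-73) = 10*(-1/73) = -10/73)
((34 + 33)*49)/A(95, 24) = ((34 + 33)*49)/(-10/73) = (67*49)*(-73/10) = 3283*(-73/10) = -239659/10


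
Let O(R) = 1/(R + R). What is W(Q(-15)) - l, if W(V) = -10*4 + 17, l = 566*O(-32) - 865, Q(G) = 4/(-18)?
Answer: 27227/32 ≈ 850.84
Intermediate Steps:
Q(G) = -2/9 (Q(G) = 4*(-1/18) = -2/9)
O(R) = 1/(2*R)
l = -27963/32 (l = 566*((½)/(-32)) - 865 = 566*((½)*(-1/32)) - 865 = 566*(-1/64) - 865 = -283/32 - 865 = -27963/32 ≈ -873.84)
W(V) = -23 (W(V) = -40 + 17 = -23)
W(Q(-15)) - l = -23 - 1*(-27963/32) = -23 + 27963/32 = 27227/32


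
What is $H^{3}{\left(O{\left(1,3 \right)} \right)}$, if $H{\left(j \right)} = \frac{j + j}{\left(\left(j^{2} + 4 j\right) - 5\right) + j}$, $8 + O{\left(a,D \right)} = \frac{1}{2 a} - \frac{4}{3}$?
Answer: $- \frac{257259456}{1121622319} \approx -0.22936$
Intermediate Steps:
$O{\left(a,D \right)} = - \frac{28}{3} + \frac{1}{2 a}$ ($O{\left(a,D \right)} = -8 + \left(\frac{1}{2 a} - \frac{4}{3}\right) = -8 - \left(\frac{4}{3} - \frac{1}{2 a}\right) = - \frac{28}{3} + \frac{1}{2 a}$)
$H{\left(j \right)} = \frac{2 j}{-5 + j^{2} + 5 j}$ ($H{\left(j \right)} = \frac{2 j}{\left(-5 + j^{2} + 4 j\right) + j} = \frac{2 j}{-5 + j^{2} + 5 j}$)
$H^{3}{\left(O{\left(1,3 \right)} \right)} = \left(\frac{2 \frac{3 - 56}{6 \cdot 1}}{-5 + \left(\frac{3 - 56}{6 \cdot 1}\right)^{2} + 5 \frac{3 - 56}{6 \cdot 1}}\right)^{3} = \left(\frac{2 \cdot \frac{1}{6} \cdot 1 \left(3 - 56\right)}{-5 + \left(\frac{1}{6} \cdot 1 \left(3 - 56\right)\right)^{2} + 5 \cdot \frac{1}{6} \cdot 1 \left(3 - 56\right)}\right)^{3} = \left(\frac{2 \cdot \frac{1}{6} \cdot 1 \left(-53\right)}{-5 + \left(\frac{1}{6} \cdot 1 \left(-53\right)\right)^{2} + 5 \cdot \frac{1}{6} \cdot 1 \left(-53\right)}\right)^{3} = \left(2 \left(- \frac{53}{6}\right) \frac{1}{-5 + \left(- \frac{53}{6}\right)^{2} + 5 \left(- \frac{53}{6}\right)}\right)^{3} = \left(2 \left(- \frac{53}{6}\right) \frac{1}{-5 + \frac{2809}{36} - \frac{265}{6}}\right)^{3} = \left(2 \left(- \frac{53}{6}\right) \frac{1}{\frac{1039}{36}}\right)^{3} = \left(2 \left(- \frac{53}{6}\right) \frac{36}{1039}\right)^{3} = \left(- \frac{636}{1039}\right)^{3} = - \frac{257259456}{1121622319}$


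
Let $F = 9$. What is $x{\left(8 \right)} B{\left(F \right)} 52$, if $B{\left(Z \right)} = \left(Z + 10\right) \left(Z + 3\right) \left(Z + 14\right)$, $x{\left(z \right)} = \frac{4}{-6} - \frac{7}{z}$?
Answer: $-420394$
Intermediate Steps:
$x{\left(z \right)} = - \frac{2}{3} - \frac{7}{z}$ ($x{\left(z \right)} = 4 \left(- \frac{1}{6}\right) - \frac{7}{z} = - \frac{2}{3} - \frac{7}{z}$)
$B{\left(Z \right)} = \left(3 + Z\right) \left(10 + Z\right) \left(14 + Z\right)$ ($B{\left(Z \right)} = \left(10 + Z\right) \left(3 + Z\right) \left(14 + Z\right) = \left(3 + Z\right) \left(10 + Z\right) \left(14 + Z\right)$)
$x{\left(8 \right)} B{\left(F \right)} 52 = \left(- \frac{2}{3} - \frac{7}{8}\right) \left(420 + 9^{3} + 27 \cdot 9^{2} + 212 \cdot 9\right) 52 = \left(- \frac{2}{3} - \frac{7}{8}\right) \left(420 + 729 + 27 \cdot 81 + 1908\right) 52 = \left(- \frac{2}{3} - \frac{7}{8}\right) \left(420 + 729 + 2187 + 1908\right) 52 = \left(- \frac{37}{24}\right) 5244 \cdot 52 = \left(- \frac{16169}{2}\right) 52 = -420394$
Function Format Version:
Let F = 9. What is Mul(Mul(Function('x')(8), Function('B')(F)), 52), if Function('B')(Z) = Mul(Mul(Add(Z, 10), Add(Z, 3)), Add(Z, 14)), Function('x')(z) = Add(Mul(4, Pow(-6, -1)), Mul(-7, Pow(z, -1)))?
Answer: -420394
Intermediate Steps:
Function('x')(z) = Add(Rational(-2, 3), Mul(-7, Pow(z, -1))) (Function('x')(z) = Add(Mul(4, Rational(-1, 6)), Mul(-7, Pow(z, -1))) = Add(Rational(-2, 3), Mul(-7, Pow(z, -1))))
Function('B')(Z) = Mul(Add(3, Z), Add(10, Z), Add(14, Z)) (Function('B')(Z) = Mul(Mul(Add(10, Z), Add(3, Z)), Add(14, Z)) = Mul(Mul(Add(3, Z), Add(10, Z)), Add(14, Z)) = Mul(Add(3, Z), Add(10, Z), Add(14, Z)))
Mul(Mul(Function('x')(8), Function('B')(F)), 52) = Mul(Mul(Add(Rational(-2, 3), Mul(-7, Pow(8, -1))), Add(420, Pow(9, 3), Mul(27, Pow(9, 2)), Mul(212, 9))), 52) = Mul(Mul(Add(Rational(-2, 3), Mul(-7, Rational(1, 8))), Add(420, 729, Mul(27, 81), 1908)), 52) = Mul(Mul(Add(Rational(-2, 3), Rational(-7, 8)), Add(420, 729, 2187, 1908)), 52) = Mul(Mul(Rational(-37, 24), 5244), 52) = Mul(Rational(-16169, 2), 52) = -420394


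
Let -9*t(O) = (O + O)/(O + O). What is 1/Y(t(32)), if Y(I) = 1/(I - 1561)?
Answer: -14050/9 ≈ -1561.1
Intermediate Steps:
t(O) = -⅑ (t(O) = -(O + O)/(9*(O + O)) = -2*O/(9*(2*O)) = -2*O*1/(2*O)/9 = -⅑*1 = -⅑)
Y(I) = 1/(-1561 + I)
1/Y(t(32)) = 1/(1/(-1561 - ⅑)) = 1/(1/(-14050/9)) = 1/(-9/14050) = -14050/9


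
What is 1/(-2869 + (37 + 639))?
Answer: -1/2193 ≈ -0.00045600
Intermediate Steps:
1/(-2869 + (37 + 639)) = 1/(-2869 + 676) = 1/(-2193) = -1/2193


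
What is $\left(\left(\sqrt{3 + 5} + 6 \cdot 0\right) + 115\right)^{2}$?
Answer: $13233 + 460 \sqrt{2} \approx 13884.0$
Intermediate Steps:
$\left(\left(\sqrt{3 + 5} + 6 \cdot 0\right) + 115\right)^{2} = \left(\left(\sqrt{8} + 0\right) + 115\right)^{2} = \left(\left(2 \sqrt{2} + 0\right) + 115\right)^{2} = \left(2 \sqrt{2} + 115\right)^{2} = \left(115 + 2 \sqrt{2}\right)^{2}$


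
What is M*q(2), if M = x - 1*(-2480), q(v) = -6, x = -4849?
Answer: 14214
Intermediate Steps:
M = -2369 (M = -4849 - 1*(-2480) = -4849 + 2480 = -2369)
M*q(2) = -2369*(-6) = 14214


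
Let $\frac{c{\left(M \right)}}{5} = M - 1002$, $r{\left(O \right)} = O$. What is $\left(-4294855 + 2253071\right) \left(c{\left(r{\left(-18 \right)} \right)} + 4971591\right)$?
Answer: $-10140501859944$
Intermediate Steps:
$c{\left(M \right)} = -5010 + 5 M$ ($c{\left(M \right)} = 5 \left(M - 1002\right) = 5 \left(-1002 + M\right) = -5010 + 5 M$)
$\left(-4294855 + 2253071\right) \left(c{\left(r{\left(-18 \right)} \right)} + 4971591\right) = \left(-4294855 + 2253071\right) \left(\left(-5010 + 5 \left(-18\right)\right) + 4971591\right) = - 2041784 \left(\left(-5010 - 90\right) + 4971591\right) = - 2041784 \left(-5100 + 4971591\right) = \left(-2041784\right) 4966491 = -10140501859944$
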